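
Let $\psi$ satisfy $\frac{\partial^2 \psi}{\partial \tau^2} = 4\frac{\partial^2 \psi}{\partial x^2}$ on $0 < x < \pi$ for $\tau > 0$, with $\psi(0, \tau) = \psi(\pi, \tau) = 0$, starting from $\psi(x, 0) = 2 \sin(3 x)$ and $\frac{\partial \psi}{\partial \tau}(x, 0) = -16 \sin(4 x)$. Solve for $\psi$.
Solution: Separating variables: $\psi = \sum [A_n \cos(\omega_n \tau) + B_n \sin(\omega_n \tau)] \sin(nx)$, $\omega_n = 2n$. From ICs ($B_n$ = velocity coefficient / $\omega_n$): $A_3=2, B_4=-2$.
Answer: $\psi(x, \tau) = -2 \sin(8 \tau) \sin(4 x) + 2 \sin(3 x) \cos(6 \tau)$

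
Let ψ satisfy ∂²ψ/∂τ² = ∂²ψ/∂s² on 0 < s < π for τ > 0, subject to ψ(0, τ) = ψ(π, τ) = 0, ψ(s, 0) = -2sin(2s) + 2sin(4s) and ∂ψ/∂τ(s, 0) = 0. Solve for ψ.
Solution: Using separation of variables ψ = X(s)T(τ):
Eigenfunctions: sin(ns), n = 1, 2, 3, ...
General solution: ψ(s, τ) = Σ [A_n cos(n τ) + B_n sin(n τ)] sin(ns)
From ψ(s,0) = -2sin(2s) + 2sin(4s): A_2=-2, A_4=2. From ψ_τ(s,0) = 0: all B_n = 0.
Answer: ψ(s, τ) = -2sin(2s)cos(2τ) + 2sin(4s)cos(4τ)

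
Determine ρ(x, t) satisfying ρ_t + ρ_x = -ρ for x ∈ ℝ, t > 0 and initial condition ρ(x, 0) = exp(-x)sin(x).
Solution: Substitute ρ = exp(-x)u, i.e. u = exp(x)ρ.
By the product rule, ρ_x = exp(-x)(u_x - u), ρ_t = exp(-x)u_t.
Substituting into the PDE and dividing by exp(-x): u_t + (u_x - u) = -u.
The lower-order terms cancel, leaving the standard advection equation u_t + u_x = 0.
Initial data for u: u(x,0) = exp(x)ρ(x,0) = sin(x).
Solve for u:
  By method of characteristics (waves move right with speed 1):
  Along characteristics x - t = const, u is constant, so u(x,t) = f(x - t) with f = u(·, 0).
Hence u(x,t) = -sin(t - x).
Transform back: ρ(x,t) = exp(-x)u(x,t).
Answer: ρ(x, t) = -exp(-x)sin(t - x)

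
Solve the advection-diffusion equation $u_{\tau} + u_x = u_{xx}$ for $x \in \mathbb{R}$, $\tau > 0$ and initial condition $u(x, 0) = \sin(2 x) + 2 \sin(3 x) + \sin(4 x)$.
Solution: Moving frame: $\eta = x - \tau$, $\sigma = \tau$, $u = w(\eta,\sigma)$, so $u_{\tau} = w_{\sigma} - w_{\eta}$ and $u_{xx} = w_{\eta\eta}$.
Hence $u_{\tau} + u_x = w_{\sigma}$ and the PDE becomes the heat equation $w_{\sigma} = w_{\eta\eta}$ on $\eta \in \mathbb{R}$.
Initial data: $w(\eta,0) = u(\eta,0) = \sin(2 \eta) + 2 \sin(3 \eta) + \sin(4 \eta)$. Each mode $\sin(n\eta)$ decays as $e^{-n^2\sigma}$ on $\mathbb{R}$, so $w(\eta,\sigma) = \sum c_n e^{-n^2\sigma} \sin(n\eta)$ with $c_2=1, c_3=2, c_4=1$: $w(\eta,\sigma) = e^{-4 \sigma} \sin(2 \eta) + 2 e^{-9 \sigma} \sin(3 \eta) + e^{-16 \sigma} \sin(4 \eta)$.
Substituting back: $u(x,\tau) = w(x - \tau, \tau)$.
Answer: $u(x, \tau) = - e^{-4 \tau} \sin(2 \tau - 2 x) - 2 e^{-9 \tau} \sin(3 \tau - 3 x) -  e^{-16 \tau} \sin(4 \tau - 4 x)$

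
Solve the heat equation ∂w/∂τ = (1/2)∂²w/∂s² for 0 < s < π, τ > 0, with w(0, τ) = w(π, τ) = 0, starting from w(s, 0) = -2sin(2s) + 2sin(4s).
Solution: Separating variables: w = Σ c_n exp(-n²τ/2) sin(ns). From w(s,0) = -2sin(2s) + 2sin(4s): c_2=-2, c_4=2.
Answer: w(s, τ) = -2exp(-2τ)sin(2s) + 2exp(-8τ)sin(4s)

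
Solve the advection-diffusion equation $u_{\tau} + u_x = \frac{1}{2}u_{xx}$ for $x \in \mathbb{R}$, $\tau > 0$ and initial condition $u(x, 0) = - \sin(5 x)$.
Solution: Moving frame: $\eta = x - \tau$, $\sigma = \tau$, $u = w(\eta,\sigma)$, so $u_{\tau} = w_{\sigma} - w_{\eta}$ and $u_{xx} = w_{\eta\eta}$.
Hence $u_{\tau} + u_x = w_{\sigma}$ and the PDE becomes the heat equation $w_{\sigma} = \frac{1}{2}w_{\eta\eta}$ on $\eta \in \mathbb{R}$.
Initial data: $w(\eta,0) = u(\eta,0) = - \sin(5 \eta)$. Each mode $\sin(n\eta)$ decays as $e^{-n^2\sigma/2}$ on $\mathbb{R}$, so $w(\eta,\sigma) = \sum c_n e^{-n^2\sigma/2} \sin(n\eta)$ with $c_5=-1$: $w(\eta,\sigma) = - e^{-25 \sigma/2} \sin(5 \eta)$.
Substituting back: $u(x,\tau) = w(x - \tau, \tau)$.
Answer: $u(x, \tau) = e^{-25 \tau/2} \sin(5 \tau - 5 x)$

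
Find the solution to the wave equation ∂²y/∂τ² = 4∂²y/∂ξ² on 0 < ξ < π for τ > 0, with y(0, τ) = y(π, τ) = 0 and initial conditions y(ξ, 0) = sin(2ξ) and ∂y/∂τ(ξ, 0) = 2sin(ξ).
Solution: Using separation of variables y = X(ξ)T(τ):
Eigenfunctions: sin(nξ), n = 1, 2, 3, ...
General solution: y(ξ, τ) = Σ [A_n cos(2n τ) + B_n sin(2n τ)] sin(nξ)
From y(ξ,0) = sin(2ξ): A_2=1. From y_τ(ξ,0) = 2sin(ξ), using y_τ(ξ,0) = Σ ω_n B_n sin(nξ) with ω_n = 2n: B_1 = 2/2 = 1.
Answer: y(ξ, τ) = sin(ξ)sin(2τ) + sin(2ξ)cos(4τ)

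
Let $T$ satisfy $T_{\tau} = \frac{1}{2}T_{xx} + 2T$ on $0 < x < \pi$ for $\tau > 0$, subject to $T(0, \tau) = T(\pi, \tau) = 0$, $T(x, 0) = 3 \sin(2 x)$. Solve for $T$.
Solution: Substitute $T = e^{2\tau}u$.
Then $T_{\tau} = e^{2\tau}(u_{\tau} + 2u)$, $T_{xx} = e^{2\tau}u_{xx}$; substituting and dividing by $e^{2\tau}$, the lower-order terms cancel: $u_{\tau} = \frac{1}{2}u_{xx}$ (standard heat equation).
Data for $u$: $u(x,0) = T(x,0) = 3 \sin(2 x)$. The boundary conditions carry over: $u(0,\tau) = u(\pi,\tau) = 0$.
Separating variables: $u = \sum c_n e^{-n^2\tau/2} \sin(nx)$. From $u(x,0) = 3 \sin(2 x)$: $c_2=3$.
So $u(x,\tau) = 3 e^{-2 \tau} \sin(2 x)$, and $T(x,\tau) = e^{2\tau}u(x,\tau)$.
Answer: $T(x, \tau) = 3 \sin(2 x)$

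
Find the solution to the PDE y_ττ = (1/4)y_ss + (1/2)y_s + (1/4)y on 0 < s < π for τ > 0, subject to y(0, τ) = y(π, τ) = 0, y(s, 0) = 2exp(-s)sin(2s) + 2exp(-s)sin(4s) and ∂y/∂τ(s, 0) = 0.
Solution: Substitute y = exp(-s)u.
Then y_s = exp(-s)(u_s - u), y_ss = exp(-s)(u_ss - 2u_s + u), y_ττ = exp(-s)u_ττ; substituting and dividing by exp(-s), the lower-order terms cancel: u_ττ = (1/4)u_ss (standard wave equation).
Data for u: u(s,0) = exp(s)y(s,0) = 2sin(2s) + 2sin(4s); u_τ(s,0) = exp(s)y_τ(s,0) = 0. The boundary conditions carry over: u(0,τ) = u(π,τ) = 0.
Separating variables: u = Σ [A_n cos(ω_n τ) + B_n sin(ω_n τ)] sin(ns), ω_n = n/2. From ICs: A_2=2, A_4=2.
So u(s,τ) = 2sin(2s)cos(τ) + 2sin(4s)cos(2τ), and y(s,τ) = exp(-s)u(s,τ).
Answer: y(s, τ) = 2exp(-s)sin(2s)cos(τ) + 2exp(-s)sin(4s)cos(2τ)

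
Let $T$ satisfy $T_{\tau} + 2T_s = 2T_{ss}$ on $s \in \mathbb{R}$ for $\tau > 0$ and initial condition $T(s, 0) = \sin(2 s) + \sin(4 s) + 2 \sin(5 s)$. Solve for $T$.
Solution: Change to a moving frame: let $\eta = s - 2\tau$, $\sigma = \tau$ and write $T(s,\tau) = u(\eta,\sigma)$.
By the chain rule $T_{\tau} = u_{\sigma} - 2u_{\eta}$, $T_s = u_{\eta}$, $T_{ss} = u_{\eta\eta}$.
Then $T_{\tau} + 2T_s = u_{\sigma}$: the advection term cancels and the PDE becomes the heat equation $u_{\sigma} = 2u_{\eta\eta}$ on $\eta \in \mathbb{R}$.
Initial data: $u(\eta,0) = T(\eta,0) = \sin(2 \eta) + \sin(4 \eta) + 2 \sin(5 \eta)$.
On $\eta \in \mathbb{R}$ each mode satisfies $(\sin(n\eta))'' = -n^2 \sin(n\eta)$, so $e^{-2n^2\sigma} \sin(n\eta)$ solves the heat equation; by superposition $u(\eta,\sigma) = \sum c_n e^{-2n^2\sigma} \sin(n\eta)$.
Reading off the coefficients: $c_2=1, c_4=1, c_5=2$, so $u(\eta,\sigma) = e^{-8 \sigma} \sin(2 \eta) + e^{-32 \sigma} \sin(4 \eta) + 2 e^{-50 \sigma} \sin(5 \eta)$.
Substituting back $\eta = s - 2\tau$, $\sigma = \tau$: $T(s,\tau) = u(s - 2\tau, \tau)$.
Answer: $T(s, \tau) = - e^{-8 \tau} \sin(4 \tau - 2 s) -  e^{-32 \tau} \sin(8 \tau - 4 s) - 2 e^{-50 \tau} \sin(10 \tau - 5 s)$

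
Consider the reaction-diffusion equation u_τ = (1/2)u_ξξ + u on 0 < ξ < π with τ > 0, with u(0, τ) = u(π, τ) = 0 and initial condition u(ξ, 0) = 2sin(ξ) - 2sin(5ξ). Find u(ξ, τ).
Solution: Substitute u = exp(τ)w, i.e. w = exp(-τ)u.
By the product rule, u_τ = exp(τ)(w_τ + w), u_ξξ = exp(τ)w_ξξ.
Substituting into the PDE and dividing by exp(τ): w_τ + w = (1/2)w_ξξ + w.
The lower-order terms cancel, leaving the standard heat equation w_τ = (1/2)w_ξξ.
Initial data for w: w(ξ,0) = u(ξ,0) = 2sin(ξ) - 2sin(5ξ). The boundary conditions carry over: w(0,τ) = w(π,τ) = 0.
Solve for w:
  Using separation of variables w = X(ξ)T(τ):
  Eigenfunctions: sin(nξ), n = 1, 2, 3, ...
  General solution: w(ξ, τ) = Σ c_n sin(nξ) exp(-n² τ/2)
  Matching w(ξ,0) = 2sin(ξ) - 2sin(5ξ) term by term: c_1=2, c_5=-2.
Hence w(ξ,τ) = 2exp(-τ/2)sin(ξ) - 2exp(-25τ/2)sin(5ξ).
Transform back: u(ξ,τ) = exp(τ)w(ξ,τ).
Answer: u(ξ, τ) = 2exp(τ/2)sin(ξ) - 2exp(-23τ/2)sin(5ξ)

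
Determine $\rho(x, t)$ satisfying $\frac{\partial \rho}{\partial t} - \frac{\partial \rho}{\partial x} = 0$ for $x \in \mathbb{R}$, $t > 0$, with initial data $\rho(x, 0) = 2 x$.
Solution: By characteristics ($dx/dt = -1$), $\rho(x,t) = f(x + t)$ with $f = \rho( \cdot , 0)$.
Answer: $\rho(x, t) = 2 t + 2 x$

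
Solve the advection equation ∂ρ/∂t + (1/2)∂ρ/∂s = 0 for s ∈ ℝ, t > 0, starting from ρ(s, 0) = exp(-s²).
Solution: By characteristics (ds/dt = 1/2), ρ(s,t) = f(s - (1/2)t) with f = ρ(·, 0).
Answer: ρ(s, t) = exp(-(s - t/2)²)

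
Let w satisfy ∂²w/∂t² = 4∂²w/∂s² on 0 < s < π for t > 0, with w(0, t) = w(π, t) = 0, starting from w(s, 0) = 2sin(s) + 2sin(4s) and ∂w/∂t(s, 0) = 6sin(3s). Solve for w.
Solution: Using separation of variables w = X(s)T(t):
Eigenfunctions: sin(ns), n = 1, 2, 3, ...
General solution: w(s, t) = Σ [A_n cos(2n t) + B_n sin(2n t)] sin(ns)
From w(s,0) = 2sin(s) + 2sin(4s): A_1=2, A_4=2. From w_t(s,0) = 6sin(3s), using w_t(s,0) = Σ ω_n B_n sin(ns) with ω_n = 2n: B_3 = 6/6 = 1.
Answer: w(s, t) = 2sin(s)cos(2t) + sin(3s)sin(6t) + 2sin(4s)cos(8t)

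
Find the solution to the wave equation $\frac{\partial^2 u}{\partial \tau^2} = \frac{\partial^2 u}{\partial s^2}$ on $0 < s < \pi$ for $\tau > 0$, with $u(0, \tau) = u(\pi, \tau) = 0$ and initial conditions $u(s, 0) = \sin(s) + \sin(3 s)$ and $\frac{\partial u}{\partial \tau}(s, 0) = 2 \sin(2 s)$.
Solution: Using separation of variables $u = X(s)T(\tau)$:
Eigenfunctions: $\sin(ns)$, $n = 1, 2, 3, \ldots$
General solution: $u(s, \tau) = \sum [A_n \cos(n \tau) + B_n \sin(n \tau)] \sin(ns)$
From $u(s,0) = \sin(s) + \sin(3 s)$: $A_1=1, A_3=1$. From $u_{\tau}(s,0) = 2 \sin(2 s)$, using $u_{\tau}(s,0) = \sum \omega_n B_n \sin(ns)$ with $\omega_n = n$: $B_2 = 2/2 = 1$.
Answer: $u(s, \tau) = \sin(2 \tau) \sin(2 s) + \sin(s) \cos(\tau) + \sin(3 s) \cos(3 \tau)$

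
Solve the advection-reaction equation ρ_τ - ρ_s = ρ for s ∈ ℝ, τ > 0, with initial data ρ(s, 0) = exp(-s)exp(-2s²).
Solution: Substitute ρ = exp(-s)u.
Then ρ_s = exp(-s)(u_s - u), ρ_τ = exp(-s)u_τ; substituting and dividing by exp(-s), the lower-order terms cancel: u_τ - u_s = 0 (standard advection equation).
Data for u: u(s,0) = exp(s)ρ(s,0) = exp(-2s²).
By characteristics (ds/dτ = -1), u(s,τ) = f(s + τ) with f = u(·, 0).
So u(s,τ) = exp(-2(s + τ)²), and ρ(s,τ) = exp(-s)u(s,τ).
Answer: ρ(s, τ) = exp(-s)exp(-2(s + τ)²)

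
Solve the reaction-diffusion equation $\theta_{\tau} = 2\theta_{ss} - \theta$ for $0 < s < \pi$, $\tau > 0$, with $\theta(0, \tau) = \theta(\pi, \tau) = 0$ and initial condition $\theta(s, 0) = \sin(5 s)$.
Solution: Substitute $\theta = e^{-\tau}u$, i.e. $u = e^{\tau}\theta$.
By the product rule, $\theta_{\tau} = e^{-\tau}(u_{\tau} - u)$, $\theta_{ss} = e^{-\tau}u_{ss}$.
Substituting into the PDE and dividing by $e^{-\tau}$: $u_{\tau} - u = 2u_{ss} - u$.
The lower-order terms cancel, leaving the standard heat equation $u_{\tau} = 2u_{ss}$.
Initial data for $u$: $u(s,0) = \theta(s,0) = \sin(5 s)$. The boundary conditions carry over: $u(0,\tau) = u(\pi,\tau) = 0$.
Solve for $u$:
  Using separation of variables $u = X(s)G(\tau)$:
  Eigenfunctions: $\sin(ns)$, $n = 1, 2, 3, \ldots$
  General solution: $u(s, \tau) = \sum c_n \sin(ns) e^{-2n^2 \tau}$
  Matching $u(s,0) = \sin(5 s)$ term by term: $c_5=1$.
Hence $u(s,\tau) = e^{-50 \tau} \sin(5 s)$.
Transform back: $\theta(s,\tau) = e^{-\tau}u(s,\tau)$.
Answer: $\theta(s, \tau) = e^{-51 \tau} \sin(5 s)$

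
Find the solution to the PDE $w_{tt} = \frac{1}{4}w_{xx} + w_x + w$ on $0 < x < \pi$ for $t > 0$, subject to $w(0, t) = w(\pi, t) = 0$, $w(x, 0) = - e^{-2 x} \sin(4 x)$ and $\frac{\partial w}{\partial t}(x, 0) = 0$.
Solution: Substitute $w = e^{-2x}u$, i.e. $u = e^{2x}w$.
By the product rule, $w_x = e^{-2x}(u_x - 2u)$, $w_{xx} = e^{-2x}(u_{xx} - 4u_x + 4u)$, $w_{tt} = e^{-2x}u_{tt}$.
Substituting into the PDE and dividing by $e^{-2x}$: $u_{tt} = \frac{1}{4}(u_{xx} - 4u_x + 4u) + (u_x - 2u) + u$.
The lower-order terms cancel, leaving the standard wave equation $u_{tt} = \frac{1}{4}u_{xx}$.
Initial data for $u$: $u(x,0) = e^{2x}w(x,0) = - \sin(4 x)$; $u_t(x,0) = e^{2x}w_t(x,0) = 0$. The boundary conditions carry over: $u(0,t) = u(\pi,t) = 0$.
Solve for $u$:
  Using separation of variables $u = X(x)T(t)$:
  Eigenfunctions: $\sin(nx)$, $n = 1, 2, 3, \ldots$
  General solution: $u(x, t) = \sum [A_n \cos(n t/2) + B_n \sin(n t/2)] \sin(nx)$
  From $u(x,0) = - \sin(4 x)$: $A_4=-1$. From $u_t(x,0) = 0$: all $B_n = 0$.
Hence $u(x,t) = - \sin(4 x) \cos(2 t)$.
Transform back: $w(x,t) = e^{-2x}u(x,t)$.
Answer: $w(x, t) = - e^{-2 x} \sin(4 x) \cos(2 t)$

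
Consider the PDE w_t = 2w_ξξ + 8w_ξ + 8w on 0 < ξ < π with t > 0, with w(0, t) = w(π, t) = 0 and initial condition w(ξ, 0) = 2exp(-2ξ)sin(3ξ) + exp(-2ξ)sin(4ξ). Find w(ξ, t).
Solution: Substitute w = exp(-2ξ)u, i.e. u = exp(2ξ)w.
By the product rule, w_ξ = exp(-2ξ)(u_ξ - 2u), w_ξξ = exp(-2ξ)(u_ξξ - 4u_ξ + 4u), w_t = exp(-2ξ)u_t.
Substituting into the PDE and dividing by exp(-2ξ): u_t = 2(u_ξξ - 4u_ξ + 4u) + 8(u_ξ - 2u) + 8u.
The lower-order terms cancel, leaving the standard heat equation u_t = 2u_ξξ.
Initial data for u: u(ξ,0) = exp(2ξ)w(ξ,0) = 2sin(3ξ) + sin(4ξ). The boundary conditions carry over: u(0,t) = u(π,t) = 0.
Solve for u:
  Using separation of variables u = X(ξ)T(t):
  Eigenfunctions: sin(nξ), n = 1, 2, 3, ...
  General solution: u(ξ, t) = Σ c_n sin(nξ) exp(-2n² t)
  Matching u(ξ,0) = 2sin(3ξ) + sin(4ξ) term by term: c_3=2, c_4=1.
Hence u(ξ,t) = 2exp(-18t)sin(3ξ) + exp(-32t)sin(4ξ).
Transform back: w(ξ,t) = exp(-2ξ)u(ξ,t).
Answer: w(ξ, t) = 2exp(-18t)exp(-2ξ)sin(3ξ) + exp(-32t)exp(-2ξ)sin(4ξ)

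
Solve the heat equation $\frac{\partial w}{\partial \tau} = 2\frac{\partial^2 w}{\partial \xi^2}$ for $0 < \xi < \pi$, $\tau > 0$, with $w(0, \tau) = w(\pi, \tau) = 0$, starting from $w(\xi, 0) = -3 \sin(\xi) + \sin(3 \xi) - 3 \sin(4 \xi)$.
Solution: Separating variables: $w = \sum c_n e^{-2n^2\tau} \sin(n\xi)$. From $w(\xi,0) = -3 \sin(\xi) + \sin(3 \xi) - 3 \sin(4 \xi)$: $c_1=-3, c_3=1, c_4=-3$.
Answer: $w(\xi, \tau) = -3 e^{-2 \tau} \sin(\xi) + e^{-18 \tau} \sin(3 \xi) - 3 e^{-32 \tau} \sin(4 \xi)$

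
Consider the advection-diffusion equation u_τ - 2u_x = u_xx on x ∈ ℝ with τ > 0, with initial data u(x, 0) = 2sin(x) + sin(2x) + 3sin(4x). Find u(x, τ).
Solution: Change to a moving frame: let η = x + 2τ, σ = τ and write u(x,τ) = w(η,σ).
By the chain rule u_τ = w_σ + 2w_η, u_x = w_η, u_xx = w_ηη.
Then u_τ - 2u_x = w_σ: the advection term cancels and the PDE becomes the heat equation w_σ = w_ηη on η ∈ ℝ.
Initial data: w(η,0) = u(η,0) = 2sin(η) + sin(2η) + 3sin(4η).
On η ∈ ℝ each mode satisfies (sin(nη))″ = -n² sin(nη), so exp(-n²σ) sin(nη) solves the heat equation; by superposition w(η,σ) = Σ c_n exp(-n²σ) sin(nη).
Reading off the coefficients: c_1=2, c_2=1, c_4=3, so w(η,σ) = 2exp(-σ)sin(η) + exp(-4σ)sin(2η) + 3exp(-16σ)sin(4η).
Substituting back η = x + 2τ, σ = τ: u(x,τ) = w(x + 2τ, τ).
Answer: u(x, τ) = 2exp(-τ)sin(x + 2τ) + exp(-4τ)sin(2x + 4τ) + 3exp(-16τ)sin(4x + 8τ)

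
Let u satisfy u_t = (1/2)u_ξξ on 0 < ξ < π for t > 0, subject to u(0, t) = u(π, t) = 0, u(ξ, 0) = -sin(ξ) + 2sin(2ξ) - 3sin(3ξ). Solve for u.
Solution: Separating variables: u = Σ c_n exp(-n²t/2) sin(nξ). From u(ξ,0) = -sin(ξ) + 2sin(2ξ) - 3sin(3ξ): c_1=-1, c_2=2, c_3=-3.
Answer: u(ξ, t) = 2exp(-2t)sin(2ξ) - exp(-t/2)sin(ξ) - 3exp(-9t/2)sin(3ξ)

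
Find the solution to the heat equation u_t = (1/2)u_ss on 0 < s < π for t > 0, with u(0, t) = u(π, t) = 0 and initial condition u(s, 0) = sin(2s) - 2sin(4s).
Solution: Using separation of variables u = X(s)T(t):
Eigenfunctions: sin(ns), n = 1, 2, 3, ...
General solution: u(s, t) = Σ c_n sin(ns) exp(-n² t/2)
Matching u(s,0) = sin(2s) - 2sin(4s) term by term: c_2=1, c_4=-2.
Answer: u(s, t) = exp(-2t)sin(2s) - 2exp(-8t)sin(4s)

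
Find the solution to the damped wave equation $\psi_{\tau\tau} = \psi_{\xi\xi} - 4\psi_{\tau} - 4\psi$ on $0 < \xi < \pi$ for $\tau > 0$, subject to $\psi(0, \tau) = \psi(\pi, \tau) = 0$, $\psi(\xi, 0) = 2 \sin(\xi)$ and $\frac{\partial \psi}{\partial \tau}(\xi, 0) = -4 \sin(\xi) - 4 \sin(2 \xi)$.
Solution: Substitute $\psi = e^{-2\tau}u$, i.e. $u = e^{2\tau}\psi$.
By the product rule, $\psi_{\tau} = e^{-2\tau}(u_{\tau} - 2u)$, $\psi_{\tau\tau} = e^{-2\tau}(u_{\tau\tau} - 4u_{\tau} + 4u)$, $\psi_{\xi\xi} = e^{-2\tau}u_{\xi\xi}$.
Substituting into the PDE and dividing by $e^{-2\tau}$: $u_{\tau\tau} - 4u_{\tau} + 4u = u_{\xi\xi} - 4(u_{\tau} - 2u) - 4u$.
The lower-order terms cancel, leaving the standard wave equation $u_{\tau\tau} = u_{\xi\xi}$.
Initial data for $u$: $u(\xi,0) = \psi(\xi,0) = 2 \sin(\xi)$; $u_{\tau}(\xi,0) = \psi_{\tau}(\xi,0) + 2\psi(\xi,0) = -4 \sin(2 \xi)$. The boundary conditions carry over: $u(0,\tau) = u(\pi,\tau) = 0$.
Solve for $u$:
  Using separation of variables $u = X(\xi)T(\tau)$:
  Eigenfunctions: $\sin(n\xi)$, $n = 1, 2, 3, \ldots$
  General solution: $u(\xi, \tau) = \sum [A_n \cos(n \tau) + B_n \sin(n \tau)] \sin(n\xi)$
  From $u(\xi,0) = 2 \sin(\xi)$: $A_1=2$. From $u_{\tau}(\xi,0) = -4 \sin(2 \xi)$, using $u_{\tau}(\xi,0) = \sum \omega_n B_n \sin(n\xi)$ with $\omega_n = n$: $B_2 = (-4)/2 = -2$.
Hence $u(\xi,\tau) = 2 \sin(\xi) \cos(\tau) - 2 \sin(2 \xi) \sin(2 \tau)$.
Transform back: $\psi(\xi,\tau) = e^{-2\tau}u(\xi,\tau)$.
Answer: $\psi(\xi, \tau) = -2 e^{-2 \tau} \sin(2 \tau) \sin(2 \xi) + 2 e^{-2 \tau} \sin(\xi) \cos(\tau)$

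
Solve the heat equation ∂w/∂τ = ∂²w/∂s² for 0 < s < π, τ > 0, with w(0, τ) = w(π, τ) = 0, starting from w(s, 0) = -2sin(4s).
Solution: Separating variables: w = Σ c_n exp(-n²τ) sin(ns). From w(s,0) = -2sin(4s): c_4=-2.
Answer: w(s, τ) = -2exp(-16τ)sin(4s)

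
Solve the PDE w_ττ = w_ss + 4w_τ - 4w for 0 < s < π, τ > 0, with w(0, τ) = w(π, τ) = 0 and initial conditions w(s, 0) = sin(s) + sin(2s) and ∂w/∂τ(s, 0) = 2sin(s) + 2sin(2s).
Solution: Substitute w = exp(2τ)u.
Then w_τ = exp(2τ)(u_τ + 2u), w_ττ = exp(2τ)(u_ττ + 4u_τ + 4u), w_ss = exp(2τ)u_ss; substituting and dividing by exp(2τ), the lower-order terms cancel: u_ττ = u_ss (standard wave equation).
Data for u: u(s,0) = w(s,0) = sin(s) + sin(2s); u_τ(s,0) = w_τ(s,0) - 2w(s,0) = 0. The boundary conditions carry over: u(0,τ) = u(π,τ) = 0.
Separating variables: u = Σ [A_n cos(ω_n τ) + B_n sin(ω_n τ)] sin(ns), ω_n = n. From ICs: A_1=1, A_2=1.
So u(s,τ) = sin(s)cos(τ) + sin(2s)cos(2τ), and w(s,τ) = exp(2τ)u(s,τ).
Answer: w(s, τ) = exp(2τ)sin(s)cos(τ) + exp(2τ)sin(2s)cos(2τ)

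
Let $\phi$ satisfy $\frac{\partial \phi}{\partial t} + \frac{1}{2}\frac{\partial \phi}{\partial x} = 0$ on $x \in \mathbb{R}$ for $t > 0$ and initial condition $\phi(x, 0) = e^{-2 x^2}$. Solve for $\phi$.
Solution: By characteristics ($dx/dt = 1/2$), $\phi(x,t) = f(x - \frac{1}{2}t)$ with $f = \phi( \cdot , 0)$.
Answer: $\phi(x, t) = e^{-2 (-t/2 + x)^2}$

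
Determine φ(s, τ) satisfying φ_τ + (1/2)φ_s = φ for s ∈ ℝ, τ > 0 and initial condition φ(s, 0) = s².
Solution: Substitute φ = exp(τ)u, i.e. u = exp(-τ)φ.
By the product rule, φ_τ = exp(τ)(u_τ + u), φ_s = exp(τ)u_s.
Substituting into the PDE and dividing by exp(τ): u_τ + u + (1/2)u_s = u.
The lower-order terms cancel, leaving the standard advection equation u_τ + (1/2)u_s = 0.
Initial data for u: u(s,0) = φ(s,0) = s².
Solve for u:
  By method of characteristics (waves move right with speed 1/2):
  Along characteristics s - (1/2)τ = const, u is constant, so u(s,τ) = f(s - (1/2)τ) with f = u(·, 0).
Hence u(s,τ) = s² - sτ + (1/4)τ².
Transform back: φ(s,τ) = exp(τ)u(s,τ).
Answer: φ(s, τ) = s²exp(τ) - sτexp(τ) + (1/4)τ²exp(τ)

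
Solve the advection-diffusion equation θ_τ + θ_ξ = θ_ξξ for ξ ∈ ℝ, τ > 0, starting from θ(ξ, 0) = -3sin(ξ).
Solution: Moving frame: η = ξ - τ, σ = τ, θ = u(η,σ), so θ_τ = u_σ - u_η and θ_ξξ = u_ηη.
Hence θ_τ + θ_ξ = u_σ and the PDE becomes the heat equation u_σ = u_ηη on η ∈ ℝ.
Initial data: u(η,0) = θ(η,0) = -3sin(η). Each mode sin(nη) decays as exp(-n²σ) on ℝ, so u(η,σ) = Σ c_n exp(-n²σ) sin(nη) with c_1=-3: u(η,σ) = -3exp(-σ)sin(η).
Substituting back: θ(ξ,τ) = u(ξ - τ, τ).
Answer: θ(ξ, τ) = -3exp(-τ)sin(ξ - τ)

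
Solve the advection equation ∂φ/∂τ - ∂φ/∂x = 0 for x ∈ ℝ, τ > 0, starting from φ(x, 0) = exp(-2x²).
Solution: By method of characteristics (waves move left with speed 1):
Along characteristics x + τ = const, φ is constant, so φ(x,τ) = f(x + τ) with f = φ(·, 0).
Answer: φ(x, τ) = exp(-2(x + τ)²)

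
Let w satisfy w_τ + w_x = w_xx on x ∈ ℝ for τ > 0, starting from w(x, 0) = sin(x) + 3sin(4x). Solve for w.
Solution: Moving frame: η = x - τ, σ = τ, w = u(η,σ), so w_τ = u_σ - u_η and w_xx = u_ηη.
Hence w_τ + w_x = u_σ and the PDE becomes the heat equation u_σ = u_ηη on η ∈ ℝ.
Initial data: u(η,0) = w(η,0) = sin(η) + 3sin(4η). Each mode sin(nη) decays as exp(-n²σ) on ℝ, so u(η,σ) = Σ c_n exp(-n²σ) sin(nη) with c_1=1, c_4=3: u(η,σ) = exp(-σ)sin(η) + 3exp(-16σ)sin(4η).
Substituting back: w(x,τ) = u(x - τ, τ).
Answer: w(x, τ) = exp(-τ)sin(x - τ) + 3exp(-16τ)sin(4x - 4τ)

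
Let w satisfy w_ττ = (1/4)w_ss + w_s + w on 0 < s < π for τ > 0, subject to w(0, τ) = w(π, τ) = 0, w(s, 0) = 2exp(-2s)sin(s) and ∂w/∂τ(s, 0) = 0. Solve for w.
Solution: Substitute w = exp(-2s)u.
Then w_s = exp(-2s)(u_s - 2u), w_ss = exp(-2s)(u_ss - 4u_s + 4u), w_ττ = exp(-2s)u_ττ; substituting and dividing by exp(-2s), the lower-order terms cancel: u_ττ = (1/4)u_ss (standard wave equation).
Data for u: u(s,0) = exp(2s)w(s,0) = 2sin(s); u_τ(s,0) = exp(2s)w_τ(s,0) = 0. The boundary conditions carry over: u(0,τ) = u(π,τ) = 0.
Separating variables: u = Σ [A_n cos(ω_n τ) + B_n sin(ω_n τ)] sin(ns), ω_n = n/2. From ICs: A_1=2.
So u(s,τ) = 2sin(s)cos(τ/2), and w(s,τ) = exp(-2s)u(s,τ).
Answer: w(s, τ) = 2exp(-2s)sin(s)cos(τ/2)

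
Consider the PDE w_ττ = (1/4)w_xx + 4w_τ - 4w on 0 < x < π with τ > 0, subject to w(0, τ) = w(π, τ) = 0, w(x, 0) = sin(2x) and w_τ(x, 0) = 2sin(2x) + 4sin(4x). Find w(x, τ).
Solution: Substitute w = exp(2τ)u.
Then w_τ = exp(2τ)(u_τ + 2u), w_ττ = exp(2τ)(u_ττ + 4u_τ + 4u), w_xx = exp(2τ)u_xx; substituting and dividing by exp(2τ), the lower-order terms cancel: u_ττ = (1/4)u_xx (standard wave equation).
Data for u: u(x,0) = w(x,0) = sin(2x); u_τ(x,0) = w_τ(x,0) - 2w(x,0) = 4sin(4x). The boundary conditions carry over: u(0,τ) = u(π,τ) = 0.
Separating variables: u = Σ [A_n cos(ω_n τ) + B_n sin(ω_n τ)] sin(nx), ω_n = n/2. From ICs (B_n = velocity coefficient / ω_n): A_2=1, B_4=2.
So u(x,τ) = sin(2x)cos(τ) + 2sin(4x)sin(2τ), and w(x,τ) = exp(2τ)u(x,τ).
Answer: w(x, τ) = exp(2τ)sin(2x)cos(τ) + 2exp(2τ)sin(4x)sin(2τ)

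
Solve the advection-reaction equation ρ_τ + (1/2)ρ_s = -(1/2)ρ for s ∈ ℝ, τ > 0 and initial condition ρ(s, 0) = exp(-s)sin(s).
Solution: Substitute ρ = exp(-s)u, i.e. u = exp(s)ρ.
By the product rule, ρ_s = exp(-s)(u_s - u), ρ_τ = exp(-s)u_τ.
Substituting into the PDE and dividing by exp(-s): u_τ + (1/2)(u_s - u) = -(1/2)u.
The lower-order terms cancel, leaving the standard advection equation u_τ + (1/2)u_s = 0.
Initial data for u: u(s,0) = exp(s)ρ(s,0) = sin(s).
Solve for u:
  By method of characteristics (waves move right with speed 1/2):
  Along characteristics s - (1/2)τ = const, u is constant, so u(s,τ) = f(s - (1/2)τ) with f = u(·, 0).
Hence u(s,τ) = sin(s - τ/2).
Transform back: ρ(s,τ) = exp(-s)u(s,τ).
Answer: ρ(s, τ) = exp(-s)sin(s - τ/2)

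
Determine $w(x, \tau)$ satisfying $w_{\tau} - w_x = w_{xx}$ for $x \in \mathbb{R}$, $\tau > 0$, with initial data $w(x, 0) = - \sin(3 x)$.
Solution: Change to a moving frame: let $\eta = x + \tau$, $\sigma = \tau$ and write $w(x,\tau) = u(\eta,\sigma)$.
By the chain rule $w_{\tau} = u_{\sigma} + u_{\eta}$, $w_x = u_{\eta}$, $w_{xx} = u_{\eta\eta}$.
Then $w_{\tau} - w_x = u_{\sigma}$: the advection term cancels and the PDE becomes the heat equation $u_{\sigma} = u_{\eta\eta}$ on $\eta \in \mathbb{R}$.
Initial data: $u(\eta,0) = w(\eta,0) = - \sin(3 \eta)$.
On $\eta \in \mathbb{R}$ each mode satisfies $(\sin(n\eta))'' = -n^2 \sin(n\eta)$, so $e^{-n^2\sigma} \sin(n\eta)$ solves the heat equation; by superposition $u(\eta,\sigma) = \sum c_n e^{-n^2\sigma} \sin(n\eta)$.
Reading off the coefficients: $c_3=-1$, so $u(\eta,\sigma) = - e^{-9 \sigma} \sin(3 \eta)$.
Substituting back $\eta = x + \tau$, $\sigma = \tau$: $w(x,\tau) = u(x + \tau, \tau)$.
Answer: $w(x, \tau) = - e^{-9 \tau} \sin(3 \tau + 3 x)$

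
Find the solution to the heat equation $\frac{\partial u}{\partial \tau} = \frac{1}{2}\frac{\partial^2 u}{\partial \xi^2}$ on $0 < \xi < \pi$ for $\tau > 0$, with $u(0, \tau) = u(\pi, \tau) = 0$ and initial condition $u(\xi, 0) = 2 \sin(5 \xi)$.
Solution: Separating variables: $u = \sum c_n e^{-n^2\tau/2} \sin(n\xi)$. From $u(\xi,0) = 2 \sin(5 \xi)$: $c_5=2$.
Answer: $u(\xi, \tau) = 2 e^{-25 \tau/2} \sin(5 \xi)$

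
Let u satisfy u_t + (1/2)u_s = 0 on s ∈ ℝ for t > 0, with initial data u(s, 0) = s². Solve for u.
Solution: By method of characteristics (waves move right with speed 1/2):
Along characteristics s - (1/2)t = const, u is constant, so u(s,t) = f(s - (1/2)t) with f = u(·, 0).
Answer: u(s, t) = s² - st + (1/4)t²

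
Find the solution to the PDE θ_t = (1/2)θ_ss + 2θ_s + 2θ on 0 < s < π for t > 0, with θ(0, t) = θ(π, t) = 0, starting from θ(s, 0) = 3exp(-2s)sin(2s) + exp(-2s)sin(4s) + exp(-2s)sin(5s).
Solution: Substitute θ = exp(-2s)u, i.e. u = exp(2s)θ.
By the product rule, θ_s = exp(-2s)(u_s - 2u), θ_ss = exp(-2s)(u_ss - 4u_s + 4u), θ_t = exp(-2s)u_t.
Substituting into the PDE and dividing by exp(-2s): u_t = (1/2)(u_ss - 4u_s + 4u) + 2(u_s - 2u) + 2u.
The lower-order terms cancel, leaving the standard heat equation u_t = (1/2)u_ss.
Initial data for u: u(s,0) = exp(2s)θ(s,0) = 3sin(2s) + sin(4s) + sin(5s). The boundary conditions carry over: u(0,t) = u(π,t) = 0.
Solve for u:
  Using separation of variables u = X(s)G(t):
  Eigenfunctions: sin(ns), n = 1, 2, 3, ...
  General solution: u(s, t) = Σ c_n sin(ns) exp(-n² t/2)
  Matching u(s,0) = 3sin(2s) + sin(4s) + sin(5s) term by term: c_2=3, c_4=1, c_5=1.
Hence u(s,t) = 3exp(-2t)sin(2s) + exp(-8t)sin(4s) + exp(-25t/2)sin(5s).
Transform back: θ(s,t) = exp(-2s)u(s,t).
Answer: θ(s, t) = 3exp(-2s)exp(-2t)sin(2s) + exp(-2s)exp(-8t)sin(4s) + exp(-2s)exp(-25t/2)sin(5s)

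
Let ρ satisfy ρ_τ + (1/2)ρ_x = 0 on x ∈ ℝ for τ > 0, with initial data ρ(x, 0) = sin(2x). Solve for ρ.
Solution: By method of characteristics (waves move right with speed 1/2):
Along characteristics x - (1/2)τ = const, ρ is constant, so ρ(x,τ) = f(x - (1/2)τ) with f = ρ(·, 0).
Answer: ρ(x, τ) = sin(2x - τ)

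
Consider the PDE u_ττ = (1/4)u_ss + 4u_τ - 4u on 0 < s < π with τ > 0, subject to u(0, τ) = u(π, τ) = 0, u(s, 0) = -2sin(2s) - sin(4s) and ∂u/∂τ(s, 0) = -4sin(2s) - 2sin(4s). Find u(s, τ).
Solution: Substitute u = exp(2τ)w, i.e. w = exp(-2τ)u.
By the product rule, u_τ = exp(2τ)(w_τ + 2w), u_ττ = exp(2τ)(w_ττ + 4w_τ + 4w), u_ss = exp(2τ)w_ss.
Substituting into the PDE and dividing by exp(2τ): w_ττ + 4w_τ + 4w = (1/4)w_ss + 4(w_τ + 2w) - 4w.
The lower-order terms cancel, leaving the standard wave equation w_ττ = (1/4)w_ss.
Initial data for w: w(s,0) = u(s,0) = -2sin(2s) - sin(4s); w_τ(s,0) = u_τ(s,0) - 2u(s,0) = 0. The boundary conditions carry over: w(0,τ) = w(π,τ) = 0.
Solve for w:
  Using separation of variables w = X(s)T(τ):
  Eigenfunctions: sin(ns), n = 1, 2, 3, ...
  General solution: w(s, τ) = Σ [A_n cos(n τ/2) + B_n sin(n τ/2)] sin(ns)
  From w(s,0) = -2sin(2s) - sin(4s): A_2=-2, A_4=-1. From w_τ(s,0) = 0: all B_n = 0.
Hence w(s,τ) = -2sin(2s)cos(τ) - sin(4s)cos(2τ).
Transform back: u(s,τ) = exp(2τ)w(s,τ).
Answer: u(s, τ) = -2exp(2τ)sin(2s)cos(τ) - exp(2τ)sin(4s)cos(2τ)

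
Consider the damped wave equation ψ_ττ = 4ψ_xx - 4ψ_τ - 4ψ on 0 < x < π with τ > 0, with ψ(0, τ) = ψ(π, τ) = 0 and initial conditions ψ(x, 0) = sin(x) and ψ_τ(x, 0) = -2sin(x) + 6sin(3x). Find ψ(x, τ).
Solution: Substitute ψ = exp(-2τ)u, i.e. u = exp(2τ)ψ.
By the product rule, ψ_τ = exp(-2τ)(u_τ - 2u), ψ_ττ = exp(-2τ)(u_ττ - 4u_τ + 4u), ψ_xx = exp(-2τ)u_xx.
Substituting into the PDE and dividing by exp(-2τ): u_ττ - 4u_τ + 4u = 4u_xx - 4(u_τ - 2u) - 4u.
The lower-order terms cancel, leaving the standard wave equation u_ττ = 4u_xx.
Initial data for u: u(x,0) = ψ(x,0) = sin(x); u_τ(x,0) = ψ_τ(x,0) + 2ψ(x,0) = 6sin(3x). The boundary conditions carry over: u(0,τ) = u(π,τ) = 0.
Solve for u:
  Using separation of variables u = X(x)T(τ):
  Eigenfunctions: sin(nx), n = 1, 2, 3, ...
  General solution: u(x, τ) = Σ [A_n cos(2n τ) + B_n sin(2n τ)] sin(nx)
  From u(x,0) = sin(x): A_1=1. From u_τ(x,0) = 6sin(3x), using u_τ(x,0) = Σ ω_n B_n sin(nx) with ω_n = 2n: B_3 = 6/6 = 1.
Hence u(x,τ) = sin(x)cos(2τ) + sin(3x)sin(6τ).
Transform back: ψ(x,τ) = exp(-2τ)u(x,τ).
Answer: ψ(x, τ) = exp(-2τ)sin(x)cos(2τ) + exp(-2τ)sin(3x)sin(6τ)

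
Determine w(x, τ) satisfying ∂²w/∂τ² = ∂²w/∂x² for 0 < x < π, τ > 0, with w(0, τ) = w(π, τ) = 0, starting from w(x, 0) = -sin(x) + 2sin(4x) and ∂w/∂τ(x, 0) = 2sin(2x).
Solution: Separating variables: w = Σ [A_n cos(ω_n τ) + B_n sin(ω_n τ)] sin(nx), ω_n = n. From ICs (B_n = velocity coefficient / ω_n): A_1=-1, A_4=2, B_2=1.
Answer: w(x, τ) = -sin(x)cos(τ) + sin(2x)sin(2τ) + 2sin(4x)cos(4τ)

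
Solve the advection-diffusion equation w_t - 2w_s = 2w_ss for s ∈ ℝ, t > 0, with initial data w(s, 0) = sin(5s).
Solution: Moving frame: η = s + 2t, σ = t, w = u(η,σ), so w_t = u_σ + 2u_η and w_ss = u_ηη.
Hence w_t - 2w_s = u_σ and the PDE becomes the heat equation u_σ = 2u_ηη on η ∈ ℝ.
Initial data: u(η,0) = w(η,0) = sin(5η). Each mode sin(nη) decays as exp(-2n²σ) on ℝ, so u(η,σ) = Σ c_n exp(-2n²σ) sin(nη) with c_5=1: u(η,σ) = exp(-50σ)sin(5η).
Substituting back: w(s,t) = u(s + 2t, t).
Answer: w(s, t) = exp(-50t)sin(5s + 10t)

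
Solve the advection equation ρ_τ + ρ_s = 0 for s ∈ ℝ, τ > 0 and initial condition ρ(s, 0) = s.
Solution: By method of characteristics (waves move right with speed 1):
Along characteristics s - τ = const, ρ is constant, so ρ(s,τ) = f(s - τ) with f = ρ(·, 0).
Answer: ρ(s, τ) = s - τ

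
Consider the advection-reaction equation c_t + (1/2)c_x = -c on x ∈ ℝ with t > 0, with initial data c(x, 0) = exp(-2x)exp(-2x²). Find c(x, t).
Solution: Substitute c = exp(-2x)u, i.e. u = exp(2x)c.
By the product rule, c_x = exp(-2x)(u_x - 2u), c_t = exp(-2x)u_t.
Substituting into the PDE and dividing by exp(-2x): u_t + (1/2)(u_x - 2u) = -u.
The lower-order terms cancel, leaving the standard advection equation u_t + (1/2)u_x = 0.
Initial data for u: u(x,0) = exp(2x)c(x,0) = exp(-2x²).
Solve for u:
  By method of characteristics (waves move right with speed 1/2):
  Along characteristics x - (1/2)t = const, u is constant, so u(x,t) = f(x - (1/2)t) with f = u(·, 0).
Hence u(x,t) = exp(-2(-t/2 + x)²).
Transform back: c(x,t) = exp(-2x)u(x,t).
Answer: c(x, t) = exp(-2x)exp(-2(-t/2 + x)²)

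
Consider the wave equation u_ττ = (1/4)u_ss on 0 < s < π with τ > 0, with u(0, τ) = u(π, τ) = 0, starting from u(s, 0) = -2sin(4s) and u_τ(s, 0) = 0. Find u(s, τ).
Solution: Using separation of variables u = X(s)T(τ):
Eigenfunctions: sin(ns), n = 1, 2, 3, ...
General solution: u(s, τ) = Σ [A_n cos(n τ/2) + B_n sin(n τ/2)] sin(ns)
From u(s,0) = -2sin(4s): A_4=-2. From u_τ(s,0) = 0: all B_n = 0.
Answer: u(s, τ) = -2sin(4s)cos(2τ)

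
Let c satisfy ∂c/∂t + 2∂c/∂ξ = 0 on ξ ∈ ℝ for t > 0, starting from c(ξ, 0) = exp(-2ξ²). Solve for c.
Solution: By method of characteristics (waves move right with speed 2):
Along characteristics ξ - 2t = const, c is constant, so c(ξ,t) = f(ξ - 2t) with f = c(·, 0).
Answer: c(ξ, t) = exp(-2(-2t + ξ)²)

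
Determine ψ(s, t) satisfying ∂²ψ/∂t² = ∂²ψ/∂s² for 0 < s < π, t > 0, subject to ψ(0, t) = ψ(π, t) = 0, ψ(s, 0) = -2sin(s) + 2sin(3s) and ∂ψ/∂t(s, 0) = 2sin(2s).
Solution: Separating variables: ψ = Σ [A_n cos(ω_n t) + B_n sin(ω_n t)] sin(ns), ω_n = n. From ICs (B_n = velocity coefficient / ω_n): A_1=-2, A_3=2, B_2=1.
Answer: ψ(s, t) = -2sin(s)cos(t) + sin(2s)sin(2t) + 2sin(3s)cos(3t)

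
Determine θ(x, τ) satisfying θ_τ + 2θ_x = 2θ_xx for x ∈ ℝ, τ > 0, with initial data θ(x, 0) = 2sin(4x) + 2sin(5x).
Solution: Moving frame: η = x - 2τ, σ = τ, θ = u(η,σ), so θ_τ = u_σ - 2u_η and θ_xx = u_ηη.
Hence θ_τ + 2θ_x = u_σ and the PDE becomes the heat equation u_σ = 2u_ηη on η ∈ ℝ.
Initial data: u(η,0) = θ(η,0) = 2sin(4η) + 2sin(5η). Each mode sin(nη) decays as exp(-2n²σ) on ℝ, so u(η,σ) = Σ c_n exp(-2n²σ) sin(nη) with c_4=2, c_5=2: u(η,σ) = 2exp(-32σ)sin(4η) + 2exp(-50σ)sin(5η).
Substituting back: θ(x,τ) = u(x - 2τ, τ).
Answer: θ(x, τ) = 2exp(-32τ)sin(4x - 8τ) + 2exp(-50τ)sin(5x - 10τ)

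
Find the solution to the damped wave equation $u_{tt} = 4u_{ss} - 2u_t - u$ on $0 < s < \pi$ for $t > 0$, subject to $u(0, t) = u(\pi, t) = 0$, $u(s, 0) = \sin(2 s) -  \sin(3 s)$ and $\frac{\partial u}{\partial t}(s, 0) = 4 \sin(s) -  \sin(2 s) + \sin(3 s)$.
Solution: Substitute $u = e^{-t}w$.
Then $u_t = e^{-t}(w_t - w)$, $u_{tt} = e^{-t}(w_{tt} - 2w_t + w)$, $u_{ss} = e^{-t}w_{ss}$; substituting and dividing by $e^{-t}$, the lower-order terms cancel: $w_{tt} = 4w_{ss}$ (standard wave equation).
Data for $w$: $w(s,0) = u(s,0) = \sin(2 s) - \sin(3 s)$; $w_t(s,0) = u_t(s,0) + u(s,0) = 4 \sin(s)$. The boundary conditions carry over: $w(0,t) = w(\pi,t) = 0$.
Separating variables: $w = \sum [A_n \cos(\omega_n t) + B_n \sin(\omega_n t)] \sin(ns)$, $\omega_n = 2n$. From ICs ($B_n$ = velocity coefficient / $\omega_n$): $A_2=1, A_3=-1, B_1=2$.
So $w(s,t) = 2 \sin(s) \sin(2 t) + \sin(2 s) \cos(4 t) - \sin(3 s) \cos(6 t)$, and $u(s,t) = e^{-t}w(s,t)$.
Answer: $u(s, t) = 2 e^{-t} \sin(s) \sin(2 t) + e^{-t} \sin(2 s) \cos(4 t) -  e^{-t} \sin(3 s) \cos(6 t)$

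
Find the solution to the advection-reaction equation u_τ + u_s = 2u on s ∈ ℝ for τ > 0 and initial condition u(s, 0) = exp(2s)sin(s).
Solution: Substitute u = exp(2s)w.
Then u_s = exp(2s)(w_s + 2w), u_τ = exp(2s)w_τ; substituting and dividing by exp(2s), the lower-order terms cancel: w_τ + w_s = 0 (standard advection equation).
Data for w: w(s,0) = exp(-2s)u(s,0) = sin(s).
By characteristics (ds/dτ = 1), w(s,τ) = f(s - τ) with f = w(·, 0).
So w(s,τ) = sin(s - τ), and u(s,τ) = exp(2s)w(s,τ).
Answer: u(s, τ) = exp(2s)sin(s - τ)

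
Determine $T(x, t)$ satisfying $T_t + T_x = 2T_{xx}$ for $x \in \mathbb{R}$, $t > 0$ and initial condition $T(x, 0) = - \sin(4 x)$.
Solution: Moving frame: $\eta = x - t$, $\sigma = t$, $T = u(\eta,\sigma)$, so $T_t = u_{\sigma} - u_{\eta}$ and $T_{xx} = u_{\eta\eta}$.
Hence $T_t + T_x = u_{\sigma}$ and the PDE becomes the heat equation $u_{\sigma} = 2u_{\eta\eta}$ on $\eta \in \mathbb{R}$.
Initial data: $u(\eta,0) = T(\eta,0) = - \sin(4 \eta)$. Each mode $\sin(n\eta)$ decays as $e^{-2n^2\sigma}$ on $\mathbb{R}$, so $u(\eta,\sigma) = \sum c_n e^{-2n^2\sigma} \sin(n\eta)$ with $c_4=-1$: $u(\eta,\sigma) = - e^{-32 \sigma} \sin(4 \eta)$.
Substituting back: $T(x,t) = u(x - t, t)$.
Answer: $T(x, t) = e^{-32 t} \sin(4 t - 4 x)$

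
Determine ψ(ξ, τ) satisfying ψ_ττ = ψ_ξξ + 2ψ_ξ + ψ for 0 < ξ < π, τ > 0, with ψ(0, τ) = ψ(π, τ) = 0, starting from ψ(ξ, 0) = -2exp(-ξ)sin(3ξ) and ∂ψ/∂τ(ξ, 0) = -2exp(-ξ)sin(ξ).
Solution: Substitute ψ = exp(-ξ)u, i.e. u = exp(ξ)ψ.
By the product rule, ψ_ξ = exp(-ξ)(u_ξ - u), ψ_ξξ = exp(-ξ)(u_ξξ - 2u_ξ + u), ψ_ττ = exp(-ξ)u_ττ.
Substituting into the PDE and dividing by exp(-ξ): u_ττ = (u_ξξ - 2u_ξ + u) + 2(u_ξ - u) + u.
The lower-order terms cancel, leaving the standard wave equation u_ττ = u_ξξ.
Initial data for u: u(ξ,0) = exp(ξ)ψ(ξ,0) = -2sin(3ξ); u_τ(ξ,0) = exp(ξ)ψ_τ(ξ,0) = -2sin(ξ). The boundary conditions carry over: u(0,τ) = u(π,τ) = 0.
Solve for u:
  Using separation of variables u = X(ξ)T(τ):
  Eigenfunctions: sin(nξ), n = 1, 2, 3, ...
  General solution: u(ξ, τ) = Σ [A_n cos(n τ) + B_n sin(n τ)] sin(nξ)
  From u(ξ,0) = -2sin(3ξ): A_3=-2. From u_τ(ξ,0) = -2sin(ξ), using u_τ(ξ,0) = Σ ω_n B_n sin(nξ) with ω_n = n: B_1 = (-2)/1 = -2.
Hence u(ξ,τ) = -2sin(ξ)sin(τ) - 2sin(3ξ)cos(3τ).
Transform back: ψ(ξ,τ) = exp(-ξ)u(ξ,τ).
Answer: ψ(ξ, τ) = -2exp(-ξ)sin(ξ)sin(τ) - 2exp(-ξ)sin(3ξ)cos(3τ)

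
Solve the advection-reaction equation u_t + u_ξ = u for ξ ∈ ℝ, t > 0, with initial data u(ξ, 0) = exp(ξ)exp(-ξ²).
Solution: Substitute u = exp(ξ)w.
Then u_ξ = exp(ξ)(w_ξ + w), u_t = exp(ξ)w_t; substituting and dividing by exp(ξ), the lower-order terms cancel: w_t + w_ξ = 0 (standard advection equation).
Data for w: w(ξ,0) = exp(-ξ)u(ξ,0) = exp(-ξ²).
By characteristics (dξ/dt = 1), w(ξ,t) = f(ξ - t) with f = w(·, 0).
So w(ξ,t) = exp(-(-t + ξ)²), and u(ξ,t) = exp(ξ)w(ξ,t).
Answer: u(ξ, t) = exp(ξ)exp(-(-t + ξ)²)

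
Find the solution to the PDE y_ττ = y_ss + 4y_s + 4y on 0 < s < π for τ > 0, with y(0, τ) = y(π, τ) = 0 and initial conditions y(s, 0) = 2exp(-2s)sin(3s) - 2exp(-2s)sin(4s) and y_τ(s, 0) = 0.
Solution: Substitute y = exp(-2s)u, i.e. u = exp(2s)y.
By the product rule, y_s = exp(-2s)(u_s - 2u), y_ss = exp(-2s)(u_ss - 4u_s + 4u), y_ττ = exp(-2s)u_ττ.
Substituting into the PDE and dividing by exp(-2s): u_ττ = (u_ss - 4u_s + 4u) + 4(u_s - 2u) + 4u.
The lower-order terms cancel, leaving the standard wave equation u_ττ = u_ss.
Initial data for u: u(s,0) = exp(2s)y(s,0) = 2sin(3s) - 2sin(4s); u_τ(s,0) = exp(2s)y_τ(s,0) = 0. The boundary conditions carry over: u(0,τ) = u(π,τ) = 0.
Solve for u:
  Using separation of variables u = X(s)T(τ):
  Eigenfunctions: sin(ns), n = 1, 2, 3, ...
  General solution: u(s, τ) = Σ [A_n cos(n τ) + B_n sin(n τ)] sin(ns)
  From u(s,0) = 2sin(3s) - 2sin(4s): A_3=2, A_4=-2. From u_τ(s,0) = 0: all B_n = 0.
Hence u(s,τ) = 2sin(3s)cos(3τ) - 2sin(4s)cos(4τ).
Transform back: y(s,τ) = exp(-2s)u(s,τ).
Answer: y(s, τ) = 2exp(-2s)sin(3s)cos(3τ) - 2exp(-2s)sin(4s)cos(4τ)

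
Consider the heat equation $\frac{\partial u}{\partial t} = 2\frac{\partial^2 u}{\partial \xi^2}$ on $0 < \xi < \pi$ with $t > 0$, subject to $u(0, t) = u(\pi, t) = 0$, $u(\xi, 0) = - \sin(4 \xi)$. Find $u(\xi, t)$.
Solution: Separating variables: $u = \sum c_n e^{-2n^2t} \sin(n\xi)$. From $u(\xi,0) = - \sin(4 \xi)$: $c_4=-1$.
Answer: $u(\xi, t) = - e^{-32 t} \sin(4 \xi)$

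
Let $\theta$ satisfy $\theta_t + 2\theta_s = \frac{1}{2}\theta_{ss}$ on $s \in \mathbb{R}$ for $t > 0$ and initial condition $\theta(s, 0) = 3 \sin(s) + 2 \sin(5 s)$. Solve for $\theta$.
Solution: Change to a moving frame: let $\eta = s - 2t$, $\sigma = t$ and write $\theta(s,t) = u(\eta,\sigma)$.
By the chain rule $\theta_t = u_{\sigma} - 2u_{\eta}$, $\theta_s = u_{\eta}$, $\theta_{ss} = u_{\eta\eta}$.
Then $\theta_t + 2\theta_s = u_{\sigma}$: the advection term cancels and the PDE becomes the heat equation $u_{\sigma} = \frac{1}{2}u_{\eta\eta}$ on $\eta \in \mathbb{R}$.
Initial data: $u(\eta,0) = \theta(\eta,0) = 3 \sin(\eta) + 2 \sin(5 \eta)$.
On $\eta \in \mathbb{R}$ each mode satisfies $(\sin(n\eta))'' = -n^2 \sin(n\eta)$, so $e^{-n^2\sigma/2} \sin(n\eta)$ solves the heat equation; by superposition $u(\eta,\sigma) = \sum c_n e^{-n^2\sigma/2} \sin(n\eta)$.
Reading off the coefficients: $c_1=3, c_5=2$, so $u(\eta,\sigma) = 3 e^{-\sigma/2} \sin(\eta) + 2 e^{-25 \sigma/2} \sin(5 \eta)$.
Substituting back $\eta = s - 2t$, $\sigma = t$: $\theta(s,t) = u(s - 2t, t)$.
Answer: $\theta(s, t) = 3 e^{-t/2} \sin(s - 2 t) + 2 e^{-25 t/2} \sin(5 s - 10 t)$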